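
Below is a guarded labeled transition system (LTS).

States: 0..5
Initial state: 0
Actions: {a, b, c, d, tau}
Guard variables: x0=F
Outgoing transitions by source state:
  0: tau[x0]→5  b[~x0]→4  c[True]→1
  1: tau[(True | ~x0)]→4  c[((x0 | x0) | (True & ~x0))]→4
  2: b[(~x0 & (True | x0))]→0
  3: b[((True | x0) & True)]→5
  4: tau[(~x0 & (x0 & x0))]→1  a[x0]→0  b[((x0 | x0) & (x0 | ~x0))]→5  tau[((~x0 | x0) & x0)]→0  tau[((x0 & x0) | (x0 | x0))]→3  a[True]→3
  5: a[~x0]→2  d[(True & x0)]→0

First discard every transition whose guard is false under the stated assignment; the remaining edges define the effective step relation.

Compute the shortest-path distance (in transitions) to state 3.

Answer: 2

Trace:
Layered search for 3:
  Layer 0: {0}
  Layer 1: {1,4}
  Layer 2: {3}
first hit 3 at d=2 via b·a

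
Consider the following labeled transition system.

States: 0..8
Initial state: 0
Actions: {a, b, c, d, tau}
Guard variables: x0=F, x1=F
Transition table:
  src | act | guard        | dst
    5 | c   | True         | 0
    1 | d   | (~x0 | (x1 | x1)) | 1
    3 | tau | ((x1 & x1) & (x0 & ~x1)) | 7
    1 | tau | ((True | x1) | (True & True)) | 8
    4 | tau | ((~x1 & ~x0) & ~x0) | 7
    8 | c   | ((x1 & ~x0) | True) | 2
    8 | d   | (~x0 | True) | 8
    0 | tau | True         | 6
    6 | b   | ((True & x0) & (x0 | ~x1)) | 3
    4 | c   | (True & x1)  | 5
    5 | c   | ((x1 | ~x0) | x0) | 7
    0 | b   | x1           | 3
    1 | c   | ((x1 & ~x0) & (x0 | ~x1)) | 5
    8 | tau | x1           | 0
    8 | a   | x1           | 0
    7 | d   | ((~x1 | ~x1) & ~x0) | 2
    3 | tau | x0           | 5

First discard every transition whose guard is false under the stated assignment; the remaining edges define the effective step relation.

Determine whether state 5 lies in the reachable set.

Answer: UNREACHABLE

Analysis:
9 transition(s) survive guard evaluation.
Layer 0: {0}
Layer 1: {6}  now seen {0,6}
Reach set: {0,6}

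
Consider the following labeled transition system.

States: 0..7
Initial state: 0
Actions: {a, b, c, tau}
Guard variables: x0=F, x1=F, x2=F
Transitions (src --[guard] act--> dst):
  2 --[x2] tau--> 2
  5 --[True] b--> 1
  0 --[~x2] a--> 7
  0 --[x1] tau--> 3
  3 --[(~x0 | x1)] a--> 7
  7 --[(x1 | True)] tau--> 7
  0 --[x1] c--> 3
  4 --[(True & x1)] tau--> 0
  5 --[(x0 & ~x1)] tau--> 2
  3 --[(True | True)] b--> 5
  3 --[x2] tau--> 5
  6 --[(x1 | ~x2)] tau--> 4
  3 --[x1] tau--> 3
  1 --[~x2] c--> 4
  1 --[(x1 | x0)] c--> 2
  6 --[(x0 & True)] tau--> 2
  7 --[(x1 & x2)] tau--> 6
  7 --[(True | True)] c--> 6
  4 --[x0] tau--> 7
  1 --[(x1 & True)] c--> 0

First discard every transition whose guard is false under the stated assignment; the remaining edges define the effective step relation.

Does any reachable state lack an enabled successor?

R = {0,4,6,7}
  0: a→7  [deg 1]
  4: ∅  [deadlock]
  6: tau→4  [deg 1]
  7: c→6  tau→7  [deg 2]
trace reaching 4: a·c·tau

Answer: DEADLOCK at state 4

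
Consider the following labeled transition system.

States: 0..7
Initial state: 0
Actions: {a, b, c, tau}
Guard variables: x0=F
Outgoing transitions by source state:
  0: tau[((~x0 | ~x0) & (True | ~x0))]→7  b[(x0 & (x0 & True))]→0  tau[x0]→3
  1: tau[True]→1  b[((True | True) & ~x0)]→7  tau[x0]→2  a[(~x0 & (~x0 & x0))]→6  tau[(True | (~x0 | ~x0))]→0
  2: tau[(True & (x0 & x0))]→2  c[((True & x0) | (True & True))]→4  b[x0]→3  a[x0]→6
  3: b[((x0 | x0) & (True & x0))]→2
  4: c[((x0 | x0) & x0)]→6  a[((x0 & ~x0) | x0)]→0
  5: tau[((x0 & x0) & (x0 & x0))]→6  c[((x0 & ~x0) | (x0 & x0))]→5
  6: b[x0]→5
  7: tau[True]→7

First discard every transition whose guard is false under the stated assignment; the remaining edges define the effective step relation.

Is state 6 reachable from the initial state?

Answer: UNREACHABLE

Analysis:
After dropping false guards: 6 live edges.
Layer 0: {0}
Layer 1: {7}  cumulative {0,7}
Reachable = {0,7}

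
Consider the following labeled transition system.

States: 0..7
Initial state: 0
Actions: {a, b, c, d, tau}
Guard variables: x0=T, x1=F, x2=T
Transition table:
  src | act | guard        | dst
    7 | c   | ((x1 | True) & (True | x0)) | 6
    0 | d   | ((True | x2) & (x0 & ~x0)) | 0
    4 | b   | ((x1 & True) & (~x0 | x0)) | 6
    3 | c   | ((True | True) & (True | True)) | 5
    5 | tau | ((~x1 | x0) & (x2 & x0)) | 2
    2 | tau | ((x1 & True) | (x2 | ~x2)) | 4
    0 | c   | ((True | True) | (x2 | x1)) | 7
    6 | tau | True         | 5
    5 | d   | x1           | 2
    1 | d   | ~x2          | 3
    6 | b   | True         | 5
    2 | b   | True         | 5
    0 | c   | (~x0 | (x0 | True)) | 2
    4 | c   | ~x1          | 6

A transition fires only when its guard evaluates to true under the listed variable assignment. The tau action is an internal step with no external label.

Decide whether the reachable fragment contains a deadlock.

Answer: DEADLOCK-FREE

Trace:
Reachable = {0,2,4,5,6,7}
  0: c→2  c→7  [2 out]
  2: b→5  tau→4  [2 out]
  4: c→6  [1 out]
  5: tau→2  [1 out]
  6: b→5  tau→5  [2 out]
  7: c→6  [1 out]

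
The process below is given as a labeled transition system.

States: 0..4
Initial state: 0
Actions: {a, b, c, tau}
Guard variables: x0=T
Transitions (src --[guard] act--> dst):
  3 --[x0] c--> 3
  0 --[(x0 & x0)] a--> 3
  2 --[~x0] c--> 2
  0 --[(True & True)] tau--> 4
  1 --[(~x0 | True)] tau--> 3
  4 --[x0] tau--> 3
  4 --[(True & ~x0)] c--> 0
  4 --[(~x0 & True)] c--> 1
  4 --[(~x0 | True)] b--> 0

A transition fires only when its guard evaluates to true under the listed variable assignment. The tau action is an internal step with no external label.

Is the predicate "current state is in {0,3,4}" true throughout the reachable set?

Inv-set: {0,3,4}
R = {0,3,4}
  0: ok
  3: ok
  4: ok

Answer: INVARIANT HOLDS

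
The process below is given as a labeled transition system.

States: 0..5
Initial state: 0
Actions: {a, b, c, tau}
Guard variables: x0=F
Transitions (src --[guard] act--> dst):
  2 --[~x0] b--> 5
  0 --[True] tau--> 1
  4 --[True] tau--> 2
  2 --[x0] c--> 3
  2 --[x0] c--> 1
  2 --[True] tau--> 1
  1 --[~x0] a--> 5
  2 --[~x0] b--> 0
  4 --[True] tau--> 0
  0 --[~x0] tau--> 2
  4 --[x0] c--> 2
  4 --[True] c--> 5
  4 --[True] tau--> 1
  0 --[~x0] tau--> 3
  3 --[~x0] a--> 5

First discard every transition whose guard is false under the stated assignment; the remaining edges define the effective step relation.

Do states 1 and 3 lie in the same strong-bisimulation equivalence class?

Answer: BISIMILAR

Trace:
Compute ~ classes (split until stable):
  π0 = {{0,1,2,3,4,5}}
  π1 = {{0},{1,3},{2},{4},{5}}
5 equivalence class(es) (converged in 2)
[1]={1,3}  [3]={1,3}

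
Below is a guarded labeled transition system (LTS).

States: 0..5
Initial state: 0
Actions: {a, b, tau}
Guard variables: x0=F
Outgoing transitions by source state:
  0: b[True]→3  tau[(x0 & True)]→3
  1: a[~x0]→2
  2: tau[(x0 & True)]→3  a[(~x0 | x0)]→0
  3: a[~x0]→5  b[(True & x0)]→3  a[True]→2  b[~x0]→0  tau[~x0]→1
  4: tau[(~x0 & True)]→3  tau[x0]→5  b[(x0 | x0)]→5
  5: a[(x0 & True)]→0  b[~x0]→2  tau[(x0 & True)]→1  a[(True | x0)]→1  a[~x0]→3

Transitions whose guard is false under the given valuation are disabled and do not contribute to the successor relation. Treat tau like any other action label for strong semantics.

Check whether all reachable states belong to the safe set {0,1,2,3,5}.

Answer: INVARIANT HOLDS

Trace:
Allowed set {0,1,2,3,5}
Reach set: {0,1,2,3,5}
  0: ok
  1: ok
  2: ok
  3: ok
  5: ok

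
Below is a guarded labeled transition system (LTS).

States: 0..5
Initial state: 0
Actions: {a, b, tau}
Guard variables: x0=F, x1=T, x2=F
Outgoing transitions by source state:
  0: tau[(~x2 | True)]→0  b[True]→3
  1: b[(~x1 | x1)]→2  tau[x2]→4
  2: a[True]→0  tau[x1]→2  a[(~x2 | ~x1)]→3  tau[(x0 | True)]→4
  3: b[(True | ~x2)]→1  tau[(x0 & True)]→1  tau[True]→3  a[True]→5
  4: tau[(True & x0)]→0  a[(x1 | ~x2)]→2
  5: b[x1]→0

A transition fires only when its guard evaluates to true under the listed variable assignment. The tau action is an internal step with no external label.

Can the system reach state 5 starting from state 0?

Guard filter leaves 12 enabled edge(s).
L0 = {0}
L1 = {3}  cumulative {0,3}
L2 = {1,5}  cumulative {0,1,3,5}
L3 = {2}  cumulative {0,1,2,3,5}
L4 = {4}  cumulative {0,1,2,3,4,5}
R = {0,1,2,3,4,5}
trace reaching 5: b·a

Answer: REACHABLE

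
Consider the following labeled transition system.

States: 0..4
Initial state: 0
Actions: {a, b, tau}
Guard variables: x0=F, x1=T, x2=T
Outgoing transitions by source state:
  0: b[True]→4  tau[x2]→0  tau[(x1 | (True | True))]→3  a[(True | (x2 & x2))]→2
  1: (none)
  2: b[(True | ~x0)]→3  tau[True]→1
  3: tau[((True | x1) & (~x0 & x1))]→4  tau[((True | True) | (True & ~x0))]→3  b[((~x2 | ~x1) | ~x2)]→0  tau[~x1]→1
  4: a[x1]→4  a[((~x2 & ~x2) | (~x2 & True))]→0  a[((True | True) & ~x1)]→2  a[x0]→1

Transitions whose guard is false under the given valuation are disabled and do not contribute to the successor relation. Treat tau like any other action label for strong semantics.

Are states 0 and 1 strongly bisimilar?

Compute ~ classes (split until stable):
  P[0] = {{0,1,2,3,4}}
  P[1] = {{0},{1},{2},{3},{4}}
Fixed point at round 2; 5 class(es).
0∈{0}, 1∈{1}

Answer: NOT BISIMILAR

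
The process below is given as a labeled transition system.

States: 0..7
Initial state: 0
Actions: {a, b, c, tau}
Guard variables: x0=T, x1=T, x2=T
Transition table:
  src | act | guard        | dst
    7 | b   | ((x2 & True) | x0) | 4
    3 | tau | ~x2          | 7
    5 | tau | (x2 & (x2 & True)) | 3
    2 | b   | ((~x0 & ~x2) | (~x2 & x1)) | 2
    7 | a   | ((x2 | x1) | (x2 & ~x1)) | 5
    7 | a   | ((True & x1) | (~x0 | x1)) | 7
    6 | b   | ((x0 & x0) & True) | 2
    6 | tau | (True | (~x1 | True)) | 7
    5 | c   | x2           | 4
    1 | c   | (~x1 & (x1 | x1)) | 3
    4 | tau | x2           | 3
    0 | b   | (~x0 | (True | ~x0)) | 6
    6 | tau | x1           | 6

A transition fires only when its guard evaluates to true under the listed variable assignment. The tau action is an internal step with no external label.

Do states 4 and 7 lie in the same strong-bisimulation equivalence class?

Answer: NOT BISIMILAR

Trace:
Refine partition for ~:
  π0 = {{0,1,2,3,4,5,6,7}}
  π1 = {{0},{1,2,3},{4},{5},{6},{7}}
6 equivalence class(es) (converged in 2)
class of 4: {4}; class of 7: {7}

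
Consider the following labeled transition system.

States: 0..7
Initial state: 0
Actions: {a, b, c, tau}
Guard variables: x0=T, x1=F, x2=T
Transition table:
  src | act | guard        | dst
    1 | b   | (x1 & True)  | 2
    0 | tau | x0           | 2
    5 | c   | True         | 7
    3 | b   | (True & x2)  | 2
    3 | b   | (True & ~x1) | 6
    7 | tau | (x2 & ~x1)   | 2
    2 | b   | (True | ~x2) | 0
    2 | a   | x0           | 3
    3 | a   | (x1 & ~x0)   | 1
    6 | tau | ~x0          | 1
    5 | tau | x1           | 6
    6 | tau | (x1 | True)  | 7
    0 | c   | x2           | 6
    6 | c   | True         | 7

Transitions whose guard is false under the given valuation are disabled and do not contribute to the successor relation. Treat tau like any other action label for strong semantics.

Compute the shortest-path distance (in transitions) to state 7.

Breadth-first toward 7:
  L0 = {0}
  L1 = {2,6}
  L2 = {3,7}
7 enters at depth 2; path c·c

Answer: 2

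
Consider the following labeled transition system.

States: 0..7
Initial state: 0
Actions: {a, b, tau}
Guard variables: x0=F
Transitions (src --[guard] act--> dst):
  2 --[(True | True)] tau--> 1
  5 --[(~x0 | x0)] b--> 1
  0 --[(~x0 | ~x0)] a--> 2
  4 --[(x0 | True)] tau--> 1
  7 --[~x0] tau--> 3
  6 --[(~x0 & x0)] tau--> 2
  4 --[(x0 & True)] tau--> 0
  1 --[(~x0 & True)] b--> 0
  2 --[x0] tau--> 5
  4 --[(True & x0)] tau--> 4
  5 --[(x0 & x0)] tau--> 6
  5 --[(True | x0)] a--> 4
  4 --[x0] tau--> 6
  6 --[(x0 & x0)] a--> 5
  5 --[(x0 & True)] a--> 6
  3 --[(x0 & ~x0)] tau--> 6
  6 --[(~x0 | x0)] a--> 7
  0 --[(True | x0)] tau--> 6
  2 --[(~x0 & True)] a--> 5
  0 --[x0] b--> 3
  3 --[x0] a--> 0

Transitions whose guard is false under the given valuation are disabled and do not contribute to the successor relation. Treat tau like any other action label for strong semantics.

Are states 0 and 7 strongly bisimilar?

Answer: NOT BISIMILAR

Working:
Bisimulation quotient by refinement:
  round 0: {{0,1,2,3,4,5,6,7}}
  round 1: {{0,2},{1},{3},{4,7},{5},{6}}
  round 2: {{0},{1},{2},{3},{4},{5},{6},{7}}
Fixed point at round 3; 8 class(es).
[0]={0}  [7]={7}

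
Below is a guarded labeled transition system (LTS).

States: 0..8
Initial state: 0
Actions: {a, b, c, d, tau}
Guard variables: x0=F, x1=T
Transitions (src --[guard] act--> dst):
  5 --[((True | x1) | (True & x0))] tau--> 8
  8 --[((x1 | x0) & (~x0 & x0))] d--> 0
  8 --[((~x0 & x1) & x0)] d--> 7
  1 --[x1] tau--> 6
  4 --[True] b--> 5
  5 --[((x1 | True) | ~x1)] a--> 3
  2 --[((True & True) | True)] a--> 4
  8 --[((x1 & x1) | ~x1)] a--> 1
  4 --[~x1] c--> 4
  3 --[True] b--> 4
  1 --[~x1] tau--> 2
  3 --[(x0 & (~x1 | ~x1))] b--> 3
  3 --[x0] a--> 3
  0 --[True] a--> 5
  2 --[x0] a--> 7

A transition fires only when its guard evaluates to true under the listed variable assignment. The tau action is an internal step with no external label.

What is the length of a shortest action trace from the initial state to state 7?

BFS to 7:
  depth 0: {0}
  depth 1: {5}
  depth 2: {3,8}
  depth 3: {1,4}
  depth 4: {6}
7 never appears.

Answer: UNREACHABLE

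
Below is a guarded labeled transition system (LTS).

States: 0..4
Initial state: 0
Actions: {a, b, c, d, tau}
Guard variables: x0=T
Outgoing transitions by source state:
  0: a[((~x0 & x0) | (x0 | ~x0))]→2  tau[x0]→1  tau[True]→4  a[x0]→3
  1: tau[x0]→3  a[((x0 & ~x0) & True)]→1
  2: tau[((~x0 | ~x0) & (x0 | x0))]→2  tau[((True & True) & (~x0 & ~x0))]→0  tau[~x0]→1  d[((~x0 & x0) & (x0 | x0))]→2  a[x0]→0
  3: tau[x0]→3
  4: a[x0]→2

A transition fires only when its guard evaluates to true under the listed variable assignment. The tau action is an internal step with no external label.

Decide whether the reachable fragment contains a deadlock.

Answer: DEADLOCK-FREE

Analysis:
Reach set: {0,1,2,3,4}
  0: a→2  a→3  tau→1  tau→4  [4 out]
  1: tau→3  [1 out]
  2: a→0  [1 out]
  3: tau→3  [1 out]
  4: a→2  [1 out]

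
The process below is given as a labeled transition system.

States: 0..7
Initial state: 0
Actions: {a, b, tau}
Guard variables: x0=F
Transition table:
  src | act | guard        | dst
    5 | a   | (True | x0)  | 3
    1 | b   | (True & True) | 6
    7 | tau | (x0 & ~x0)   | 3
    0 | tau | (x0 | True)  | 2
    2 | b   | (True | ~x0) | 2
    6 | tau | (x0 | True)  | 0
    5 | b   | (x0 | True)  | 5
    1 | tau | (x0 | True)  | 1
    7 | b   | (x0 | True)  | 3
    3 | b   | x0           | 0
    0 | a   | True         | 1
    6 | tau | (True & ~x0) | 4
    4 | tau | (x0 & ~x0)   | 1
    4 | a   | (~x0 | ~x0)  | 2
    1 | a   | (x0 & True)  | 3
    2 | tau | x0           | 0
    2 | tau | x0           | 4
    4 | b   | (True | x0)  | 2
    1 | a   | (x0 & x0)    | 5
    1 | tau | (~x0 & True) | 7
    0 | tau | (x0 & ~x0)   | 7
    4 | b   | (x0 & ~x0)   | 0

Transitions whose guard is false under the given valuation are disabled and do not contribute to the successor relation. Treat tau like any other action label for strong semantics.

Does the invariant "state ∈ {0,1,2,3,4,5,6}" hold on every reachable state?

Answer: INVARIANT VIOLATED at state 7

Analysis:
Safe = {0,1,2,3,4,5,6}
R = {0,1,2,3,4,6,7}
  0: ✓
  1: ✓
  2: ✓
  3: ✓
  4: ✓
  6: ✓
  7: ✗ unsafe
witness against invariant: a·tau → 7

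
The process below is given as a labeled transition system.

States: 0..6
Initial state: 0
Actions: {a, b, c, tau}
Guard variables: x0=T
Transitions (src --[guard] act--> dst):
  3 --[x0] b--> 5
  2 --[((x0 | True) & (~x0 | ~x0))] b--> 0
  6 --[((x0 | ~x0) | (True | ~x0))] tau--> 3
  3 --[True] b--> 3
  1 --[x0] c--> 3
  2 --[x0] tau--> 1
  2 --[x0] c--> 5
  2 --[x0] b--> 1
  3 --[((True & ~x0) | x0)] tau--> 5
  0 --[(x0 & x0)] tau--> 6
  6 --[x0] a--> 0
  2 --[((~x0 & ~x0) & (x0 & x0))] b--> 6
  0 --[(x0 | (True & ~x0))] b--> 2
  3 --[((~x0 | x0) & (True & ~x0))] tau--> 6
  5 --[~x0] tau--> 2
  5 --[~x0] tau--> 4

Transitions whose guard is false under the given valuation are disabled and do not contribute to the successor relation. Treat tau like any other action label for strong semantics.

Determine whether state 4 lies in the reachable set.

Answer: UNREACHABLE

Trace:
Guard filter leaves 11 enabled edge(s).
depth 0: {0}
depth 1: {2,6}  cumulative {0,2,6}
depth 2: {1,3,5}  cumulative {0,1,2,3,5,6}
Reachable = {0,1,2,3,5,6}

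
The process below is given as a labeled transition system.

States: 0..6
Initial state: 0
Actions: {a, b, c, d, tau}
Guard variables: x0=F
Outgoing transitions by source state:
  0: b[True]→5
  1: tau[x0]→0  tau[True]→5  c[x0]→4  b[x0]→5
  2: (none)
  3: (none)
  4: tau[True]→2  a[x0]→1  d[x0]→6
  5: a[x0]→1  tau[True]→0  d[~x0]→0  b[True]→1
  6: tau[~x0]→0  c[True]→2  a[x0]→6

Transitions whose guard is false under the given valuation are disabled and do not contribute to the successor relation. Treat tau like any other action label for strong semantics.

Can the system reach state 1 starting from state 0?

8 transition(s) survive guard evaluation.
depth 0: {0}
depth 1: {5}  now seen {0,5}
depth 2: {1}  now seen {0,1,5}
Reach set: {0,1,5}
witness 1: b·b

Answer: REACHABLE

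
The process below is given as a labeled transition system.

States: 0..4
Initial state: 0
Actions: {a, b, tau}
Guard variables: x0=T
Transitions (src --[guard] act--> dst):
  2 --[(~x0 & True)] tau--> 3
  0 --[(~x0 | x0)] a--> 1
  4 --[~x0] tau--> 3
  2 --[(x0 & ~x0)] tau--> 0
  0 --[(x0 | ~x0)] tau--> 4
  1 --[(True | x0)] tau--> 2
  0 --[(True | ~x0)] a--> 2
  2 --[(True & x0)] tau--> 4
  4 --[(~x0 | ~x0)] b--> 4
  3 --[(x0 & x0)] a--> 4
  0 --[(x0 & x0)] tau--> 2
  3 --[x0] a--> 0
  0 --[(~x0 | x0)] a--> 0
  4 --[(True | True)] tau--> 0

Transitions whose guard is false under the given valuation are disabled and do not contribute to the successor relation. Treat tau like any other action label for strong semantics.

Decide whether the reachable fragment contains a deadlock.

Answer: DEADLOCK-FREE

Trace:
R = {0,1,2,4}
  0: a→0  a→1  a→2  tau→2  tau→4  [deg 5]
  1: tau→2  [deg 1]
  2: tau→4  [deg 1]
  4: tau→0  [deg 1]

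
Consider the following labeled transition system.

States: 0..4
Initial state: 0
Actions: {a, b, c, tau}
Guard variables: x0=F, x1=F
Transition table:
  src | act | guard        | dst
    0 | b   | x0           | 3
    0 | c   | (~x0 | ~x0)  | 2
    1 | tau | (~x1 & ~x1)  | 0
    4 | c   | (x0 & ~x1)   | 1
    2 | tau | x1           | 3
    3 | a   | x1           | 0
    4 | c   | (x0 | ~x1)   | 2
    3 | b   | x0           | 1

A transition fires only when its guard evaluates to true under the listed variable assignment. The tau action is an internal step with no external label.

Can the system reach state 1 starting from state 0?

3 transition(s) survive guard evaluation.
L0 = {0}
L1 = {2}  total {0,2}
R = {0,2}

Answer: UNREACHABLE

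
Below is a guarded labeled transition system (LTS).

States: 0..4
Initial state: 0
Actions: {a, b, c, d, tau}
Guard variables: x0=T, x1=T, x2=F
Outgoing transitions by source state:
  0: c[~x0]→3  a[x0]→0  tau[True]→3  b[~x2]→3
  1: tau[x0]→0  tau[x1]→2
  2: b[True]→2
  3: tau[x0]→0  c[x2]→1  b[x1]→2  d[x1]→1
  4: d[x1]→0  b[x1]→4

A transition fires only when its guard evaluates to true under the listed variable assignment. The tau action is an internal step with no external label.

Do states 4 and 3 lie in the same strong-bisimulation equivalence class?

Answer: NOT BISIMILAR

Analysis:
Compute ~ classes (split until stable):
  round 0: {{0,1,2,3,4}}
  round 1: {{0},{1},{2},{3},{4}}
5 equivalence class(es) (converged in 2)
4∈{4}, 3∈{3}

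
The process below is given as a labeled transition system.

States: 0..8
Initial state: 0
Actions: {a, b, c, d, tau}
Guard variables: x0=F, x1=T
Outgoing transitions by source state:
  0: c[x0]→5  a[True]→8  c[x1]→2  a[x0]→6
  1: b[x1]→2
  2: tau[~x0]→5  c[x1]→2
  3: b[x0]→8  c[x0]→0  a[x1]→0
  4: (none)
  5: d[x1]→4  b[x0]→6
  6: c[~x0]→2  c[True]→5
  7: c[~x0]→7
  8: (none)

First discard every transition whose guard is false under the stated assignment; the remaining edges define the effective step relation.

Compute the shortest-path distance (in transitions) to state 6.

BFS to 6:
  depth 0: {0}
  depth 1: {2,8}
  depth 2: {5}
  depth 3: {4}
6 never appears.

Answer: UNREACHABLE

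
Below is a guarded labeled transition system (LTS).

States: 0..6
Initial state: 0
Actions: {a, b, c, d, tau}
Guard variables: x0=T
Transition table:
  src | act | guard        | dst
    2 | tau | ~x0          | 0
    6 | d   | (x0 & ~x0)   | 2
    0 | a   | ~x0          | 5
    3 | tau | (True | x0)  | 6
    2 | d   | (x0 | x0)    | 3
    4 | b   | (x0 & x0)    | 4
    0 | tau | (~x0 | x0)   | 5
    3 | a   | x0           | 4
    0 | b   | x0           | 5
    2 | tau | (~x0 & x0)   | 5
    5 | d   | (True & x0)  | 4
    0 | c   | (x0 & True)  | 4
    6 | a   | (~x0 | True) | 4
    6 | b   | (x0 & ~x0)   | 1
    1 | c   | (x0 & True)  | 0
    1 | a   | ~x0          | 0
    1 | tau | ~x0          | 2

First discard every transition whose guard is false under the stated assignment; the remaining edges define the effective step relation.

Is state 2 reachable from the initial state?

Answer: UNREACHABLE

Trace:
10 transition(s) survive guard evaluation.
Layer 0: {0}
Layer 1: {4,5}  cumulative {0,4,5}
Reachable = {0,4,5}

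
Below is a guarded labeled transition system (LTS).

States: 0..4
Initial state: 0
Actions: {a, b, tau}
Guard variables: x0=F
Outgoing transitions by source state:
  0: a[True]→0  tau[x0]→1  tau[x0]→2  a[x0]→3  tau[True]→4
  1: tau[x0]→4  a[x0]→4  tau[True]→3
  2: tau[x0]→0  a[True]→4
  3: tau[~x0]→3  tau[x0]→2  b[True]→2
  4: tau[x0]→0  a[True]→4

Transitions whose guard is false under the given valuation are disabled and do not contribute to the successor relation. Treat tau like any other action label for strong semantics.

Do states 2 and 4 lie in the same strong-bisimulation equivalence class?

Answer: BISIMILAR

Analysis:
Bisimulation quotient by refinement:
  round 0: {{0,1,2,3,4}}
  round 1: {{0},{1},{2,4},{3}}
Fixed point at round 2; 4 class(es).
2∈{2,4}, 4∈{2,4}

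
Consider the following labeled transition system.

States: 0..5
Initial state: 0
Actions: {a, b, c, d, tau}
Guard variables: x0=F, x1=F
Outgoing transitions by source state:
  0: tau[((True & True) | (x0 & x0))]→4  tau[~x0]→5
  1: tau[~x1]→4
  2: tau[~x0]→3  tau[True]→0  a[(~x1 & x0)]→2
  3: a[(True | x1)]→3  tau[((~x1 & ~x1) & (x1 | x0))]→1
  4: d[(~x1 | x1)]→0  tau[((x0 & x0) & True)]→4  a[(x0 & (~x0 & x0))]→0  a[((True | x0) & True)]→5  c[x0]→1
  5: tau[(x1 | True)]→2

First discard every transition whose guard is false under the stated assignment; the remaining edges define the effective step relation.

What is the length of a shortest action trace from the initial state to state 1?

Breadth-first toward 1:
  Layer 0: {0}
  Layer 1: {4,5}
  Layer 2: {2}
  Layer 3: {3}
1 never appears.

Answer: UNREACHABLE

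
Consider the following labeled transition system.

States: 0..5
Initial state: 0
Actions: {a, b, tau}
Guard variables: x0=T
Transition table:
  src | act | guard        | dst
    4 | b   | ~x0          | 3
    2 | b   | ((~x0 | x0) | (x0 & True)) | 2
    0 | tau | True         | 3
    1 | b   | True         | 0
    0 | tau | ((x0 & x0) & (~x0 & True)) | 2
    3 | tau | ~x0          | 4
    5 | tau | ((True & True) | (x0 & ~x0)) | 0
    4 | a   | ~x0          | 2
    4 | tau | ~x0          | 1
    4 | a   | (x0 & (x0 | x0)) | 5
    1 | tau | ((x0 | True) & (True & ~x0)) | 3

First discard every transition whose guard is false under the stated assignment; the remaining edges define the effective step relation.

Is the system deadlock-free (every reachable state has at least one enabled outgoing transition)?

Answer: DEADLOCK at state 3

Trace:
Reach set: {0,3}
  0: tau→3  [deg 1]
  3: ∅  [STUCK]
Path to 3: tau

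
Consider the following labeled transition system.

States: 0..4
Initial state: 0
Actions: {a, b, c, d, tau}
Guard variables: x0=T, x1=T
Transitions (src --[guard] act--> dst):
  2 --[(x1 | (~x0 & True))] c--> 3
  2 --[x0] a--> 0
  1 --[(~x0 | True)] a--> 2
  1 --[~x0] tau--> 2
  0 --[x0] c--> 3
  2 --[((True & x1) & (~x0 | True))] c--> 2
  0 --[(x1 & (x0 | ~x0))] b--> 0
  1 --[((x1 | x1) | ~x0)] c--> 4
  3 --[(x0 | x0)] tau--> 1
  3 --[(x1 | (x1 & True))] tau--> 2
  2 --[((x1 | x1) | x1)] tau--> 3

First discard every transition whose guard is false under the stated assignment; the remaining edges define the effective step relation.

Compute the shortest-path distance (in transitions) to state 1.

Answer: 2

Analysis:
BFS to 1:
  L0 = {0}
  L1 = {3}
  L2 = {1,2}
depth(1)=2, e.g. c·tau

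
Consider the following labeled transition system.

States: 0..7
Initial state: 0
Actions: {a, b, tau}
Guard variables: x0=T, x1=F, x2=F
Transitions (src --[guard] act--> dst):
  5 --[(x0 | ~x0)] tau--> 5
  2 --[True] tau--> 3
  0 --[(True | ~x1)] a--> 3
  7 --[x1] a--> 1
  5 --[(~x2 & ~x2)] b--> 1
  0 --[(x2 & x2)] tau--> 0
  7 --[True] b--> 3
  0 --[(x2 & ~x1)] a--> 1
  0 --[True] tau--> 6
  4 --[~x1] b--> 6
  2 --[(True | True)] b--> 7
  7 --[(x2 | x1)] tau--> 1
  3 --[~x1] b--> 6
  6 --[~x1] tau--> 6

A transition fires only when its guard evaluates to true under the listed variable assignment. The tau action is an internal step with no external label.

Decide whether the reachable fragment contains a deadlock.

Reachable = {0,3,6}
  0: a→3  tau→6  [2 exit(s)]
  3: b→6  [1 exit(s)]
  6: tau→6  [1 exit(s)]

Answer: DEADLOCK-FREE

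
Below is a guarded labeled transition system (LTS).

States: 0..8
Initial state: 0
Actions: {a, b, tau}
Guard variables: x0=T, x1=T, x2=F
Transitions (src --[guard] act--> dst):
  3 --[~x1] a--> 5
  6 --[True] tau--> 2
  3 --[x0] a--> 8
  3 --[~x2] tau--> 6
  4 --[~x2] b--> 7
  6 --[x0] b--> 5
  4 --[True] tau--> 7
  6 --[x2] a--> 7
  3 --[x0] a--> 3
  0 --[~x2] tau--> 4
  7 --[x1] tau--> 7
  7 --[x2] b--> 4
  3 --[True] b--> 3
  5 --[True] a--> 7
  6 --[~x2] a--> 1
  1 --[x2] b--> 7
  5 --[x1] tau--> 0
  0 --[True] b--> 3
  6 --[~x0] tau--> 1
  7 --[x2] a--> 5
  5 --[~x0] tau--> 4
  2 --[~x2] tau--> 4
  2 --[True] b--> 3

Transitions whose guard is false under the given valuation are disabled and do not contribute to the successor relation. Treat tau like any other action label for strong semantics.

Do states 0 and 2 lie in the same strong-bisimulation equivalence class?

Refine partition for ~:
  π0 = {{0,1,2,3,4,5,6,7,8}}
  π1 = {{0,2,4},{1,8},{3,6},{5},{7}}
  π2 = {{0,2},{1,8},{3},{4},{5},{6},{7}}
7 equivalence class(es) (converged in 3)
[0]={0,2}  [2]={0,2}

Answer: BISIMILAR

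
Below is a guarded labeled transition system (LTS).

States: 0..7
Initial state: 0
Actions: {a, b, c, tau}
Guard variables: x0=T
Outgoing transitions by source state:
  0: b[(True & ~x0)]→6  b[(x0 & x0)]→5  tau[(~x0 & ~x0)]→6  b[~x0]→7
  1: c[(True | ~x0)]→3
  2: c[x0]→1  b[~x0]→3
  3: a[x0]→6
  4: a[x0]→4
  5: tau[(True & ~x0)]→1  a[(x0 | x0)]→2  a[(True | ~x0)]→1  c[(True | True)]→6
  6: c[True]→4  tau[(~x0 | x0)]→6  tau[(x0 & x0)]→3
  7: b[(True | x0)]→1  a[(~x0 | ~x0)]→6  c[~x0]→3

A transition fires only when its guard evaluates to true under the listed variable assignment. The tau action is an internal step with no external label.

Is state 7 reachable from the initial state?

After dropping false guards: 12 live edges.
Layer 0: {0}
Layer 1: {5}  cumulative {0,5}
Layer 2: {1,2,6}  cumulative {0,1,2,5,6}
Layer 3: {3,4}  cumulative {0,1,2,3,4,5,6}
R = {0,1,2,3,4,5,6}

Answer: UNREACHABLE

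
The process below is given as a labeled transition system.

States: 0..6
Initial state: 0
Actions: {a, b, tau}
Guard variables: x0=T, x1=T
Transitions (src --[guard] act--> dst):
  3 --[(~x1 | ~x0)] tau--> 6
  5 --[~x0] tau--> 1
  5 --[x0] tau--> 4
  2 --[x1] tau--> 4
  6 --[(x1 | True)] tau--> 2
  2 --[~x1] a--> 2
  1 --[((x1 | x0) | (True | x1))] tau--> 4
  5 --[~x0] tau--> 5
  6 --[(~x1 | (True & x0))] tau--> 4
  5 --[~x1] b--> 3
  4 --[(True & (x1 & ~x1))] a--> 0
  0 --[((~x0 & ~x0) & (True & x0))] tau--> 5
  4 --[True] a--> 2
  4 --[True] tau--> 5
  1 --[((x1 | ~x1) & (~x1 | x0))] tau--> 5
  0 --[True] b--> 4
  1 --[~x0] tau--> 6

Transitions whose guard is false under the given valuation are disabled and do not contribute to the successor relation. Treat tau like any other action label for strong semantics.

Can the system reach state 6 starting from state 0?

Answer: UNREACHABLE

Trace:
Guard filter leaves 9 enabled edge(s).
L0 = {0}
L1 = {4}  now seen {0,4}
L2 = {2,5}  now seen {0,2,4,5}
Reach set: {0,2,4,5}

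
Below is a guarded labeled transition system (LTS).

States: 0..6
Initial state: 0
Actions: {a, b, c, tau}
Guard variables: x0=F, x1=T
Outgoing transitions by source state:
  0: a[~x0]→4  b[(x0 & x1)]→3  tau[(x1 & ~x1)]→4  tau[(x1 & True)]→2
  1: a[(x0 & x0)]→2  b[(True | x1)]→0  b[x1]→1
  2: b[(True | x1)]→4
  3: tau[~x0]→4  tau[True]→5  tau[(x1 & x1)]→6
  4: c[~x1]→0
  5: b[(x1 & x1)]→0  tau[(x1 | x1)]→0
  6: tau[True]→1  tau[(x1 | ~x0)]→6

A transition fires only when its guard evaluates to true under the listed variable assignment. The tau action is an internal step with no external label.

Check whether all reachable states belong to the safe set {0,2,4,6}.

Inv-set: {0,2,4,6}
R = {0,2,4}
  0: safe
  2: safe
  4: safe

Answer: INVARIANT HOLDS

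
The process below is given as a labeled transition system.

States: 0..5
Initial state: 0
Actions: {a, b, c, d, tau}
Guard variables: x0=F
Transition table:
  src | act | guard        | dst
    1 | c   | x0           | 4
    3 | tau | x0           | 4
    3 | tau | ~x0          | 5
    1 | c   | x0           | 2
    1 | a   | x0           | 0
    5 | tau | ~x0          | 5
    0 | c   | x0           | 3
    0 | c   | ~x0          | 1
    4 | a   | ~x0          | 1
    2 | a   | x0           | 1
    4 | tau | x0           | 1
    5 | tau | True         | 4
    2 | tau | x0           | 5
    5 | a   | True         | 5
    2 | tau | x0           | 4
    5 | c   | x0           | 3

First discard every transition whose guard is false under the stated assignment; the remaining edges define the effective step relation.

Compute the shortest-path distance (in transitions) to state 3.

Answer: UNREACHABLE

Trace:
Layered search for 3:
  depth 0: {0}
  depth 1: {1}
3 never appears.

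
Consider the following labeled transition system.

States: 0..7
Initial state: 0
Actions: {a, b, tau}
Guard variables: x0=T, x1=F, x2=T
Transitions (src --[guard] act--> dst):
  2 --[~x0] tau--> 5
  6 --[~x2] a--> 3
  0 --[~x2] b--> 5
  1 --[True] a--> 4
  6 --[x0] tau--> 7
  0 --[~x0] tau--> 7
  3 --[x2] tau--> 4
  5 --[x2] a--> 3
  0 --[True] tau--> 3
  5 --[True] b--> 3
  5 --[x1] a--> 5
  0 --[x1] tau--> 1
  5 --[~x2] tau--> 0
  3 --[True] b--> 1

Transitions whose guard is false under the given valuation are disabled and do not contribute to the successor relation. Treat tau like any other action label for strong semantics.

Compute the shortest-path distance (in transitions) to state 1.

Answer: 2

Working:
Layered search for 1:
  Layer 0: {0}
  Layer 1: {3}
  Layer 2: {1,4}
depth(1)=2, e.g. tau·b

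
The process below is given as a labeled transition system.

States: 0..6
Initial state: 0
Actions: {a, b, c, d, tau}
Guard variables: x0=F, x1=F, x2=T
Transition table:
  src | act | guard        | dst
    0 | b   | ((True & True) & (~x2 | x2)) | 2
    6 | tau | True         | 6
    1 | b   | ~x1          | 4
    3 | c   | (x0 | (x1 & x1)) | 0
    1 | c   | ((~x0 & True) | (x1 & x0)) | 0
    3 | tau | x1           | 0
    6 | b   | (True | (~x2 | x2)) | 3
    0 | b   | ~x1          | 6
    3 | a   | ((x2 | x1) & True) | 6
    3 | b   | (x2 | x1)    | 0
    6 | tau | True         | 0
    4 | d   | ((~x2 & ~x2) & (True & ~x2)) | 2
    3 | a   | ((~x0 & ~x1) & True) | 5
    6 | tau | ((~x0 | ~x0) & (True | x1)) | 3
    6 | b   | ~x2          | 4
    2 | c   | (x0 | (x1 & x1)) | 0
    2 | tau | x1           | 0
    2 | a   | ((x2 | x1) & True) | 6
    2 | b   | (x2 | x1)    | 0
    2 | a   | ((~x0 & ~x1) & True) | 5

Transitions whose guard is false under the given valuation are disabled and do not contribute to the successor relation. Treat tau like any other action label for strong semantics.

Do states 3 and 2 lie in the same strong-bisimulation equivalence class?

Refine partition for ~:
  P[0] = {{0,1,2,3,4,5,6}}
  P[1] = {{0},{1},{2,3},{4,5},{6}}
5 equivalence class(es) (converged in 2)
class of 3: {2,3}; class of 2: {2,3}

Answer: BISIMILAR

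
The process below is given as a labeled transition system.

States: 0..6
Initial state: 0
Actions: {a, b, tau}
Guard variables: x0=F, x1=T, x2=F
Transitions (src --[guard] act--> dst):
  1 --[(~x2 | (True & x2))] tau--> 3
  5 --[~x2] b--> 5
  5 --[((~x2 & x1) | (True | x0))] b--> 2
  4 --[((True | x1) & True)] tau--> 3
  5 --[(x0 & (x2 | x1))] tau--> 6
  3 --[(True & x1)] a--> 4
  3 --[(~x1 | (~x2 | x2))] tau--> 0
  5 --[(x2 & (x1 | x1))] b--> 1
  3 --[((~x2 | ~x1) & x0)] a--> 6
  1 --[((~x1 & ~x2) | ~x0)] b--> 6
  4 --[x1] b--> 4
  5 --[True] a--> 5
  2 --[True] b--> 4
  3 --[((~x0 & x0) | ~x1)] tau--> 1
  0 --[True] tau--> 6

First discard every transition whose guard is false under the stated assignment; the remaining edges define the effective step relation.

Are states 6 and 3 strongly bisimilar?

Refine partition for ~:
  π0 = {{0,1,2,3,4,5,6}}
  π1 = {{0},{1,4},{2},{3},{5},{6}}
  π2 = {{0},{1},{2},{3},{4},{5},{6}}
stable after 3 split(s): 7 block(s)
6∈{6}, 3∈{3}

Answer: NOT BISIMILAR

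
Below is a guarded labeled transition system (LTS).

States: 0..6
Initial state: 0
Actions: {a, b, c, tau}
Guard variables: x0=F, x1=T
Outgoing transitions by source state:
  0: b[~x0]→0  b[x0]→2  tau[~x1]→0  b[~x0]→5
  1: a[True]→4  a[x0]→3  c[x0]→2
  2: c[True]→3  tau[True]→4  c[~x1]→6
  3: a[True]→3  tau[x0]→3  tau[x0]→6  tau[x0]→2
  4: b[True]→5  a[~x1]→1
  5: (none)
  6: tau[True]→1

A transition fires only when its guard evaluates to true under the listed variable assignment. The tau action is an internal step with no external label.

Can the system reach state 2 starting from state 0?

Answer: UNREACHABLE

Trace:
After dropping false guards: 8 live edges.
L0 = {0}
L1 = {5}  cumulative {0,5}
Reachable = {0,5}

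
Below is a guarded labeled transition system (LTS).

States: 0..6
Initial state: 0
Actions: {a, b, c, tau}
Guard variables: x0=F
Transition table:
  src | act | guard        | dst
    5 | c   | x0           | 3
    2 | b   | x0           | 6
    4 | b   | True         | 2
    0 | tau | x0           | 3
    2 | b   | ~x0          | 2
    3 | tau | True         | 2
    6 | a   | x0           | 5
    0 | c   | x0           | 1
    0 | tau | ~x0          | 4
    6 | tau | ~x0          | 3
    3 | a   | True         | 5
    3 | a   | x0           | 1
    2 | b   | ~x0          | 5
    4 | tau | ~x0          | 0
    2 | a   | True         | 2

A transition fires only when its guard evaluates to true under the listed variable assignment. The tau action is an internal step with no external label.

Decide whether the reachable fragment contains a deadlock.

Answer: DEADLOCK at state 5

Working:
Reachable = {0,2,4,5}
  0: tau→4  [deg 1]
  2: a→2  b→2  b→5  [deg 3]
  4: b→2  tau→0  [deg 2]
  5: ∅  [no exit]
trace reaching 5: tau·b·b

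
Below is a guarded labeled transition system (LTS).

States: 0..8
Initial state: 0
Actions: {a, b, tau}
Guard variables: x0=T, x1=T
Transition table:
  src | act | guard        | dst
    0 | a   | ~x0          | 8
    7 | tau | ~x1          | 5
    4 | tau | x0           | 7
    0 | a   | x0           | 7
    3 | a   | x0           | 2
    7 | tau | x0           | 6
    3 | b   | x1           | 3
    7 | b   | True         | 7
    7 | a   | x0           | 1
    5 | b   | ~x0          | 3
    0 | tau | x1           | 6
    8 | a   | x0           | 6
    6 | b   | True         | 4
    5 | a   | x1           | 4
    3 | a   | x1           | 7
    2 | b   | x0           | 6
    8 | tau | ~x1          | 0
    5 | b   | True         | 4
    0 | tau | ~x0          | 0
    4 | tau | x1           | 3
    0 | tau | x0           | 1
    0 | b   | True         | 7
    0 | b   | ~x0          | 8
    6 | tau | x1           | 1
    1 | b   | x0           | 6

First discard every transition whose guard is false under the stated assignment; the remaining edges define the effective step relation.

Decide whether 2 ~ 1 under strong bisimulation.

Answer: BISIMILAR

Trace:
Bisimulation quotient by refinement:
  round 0: {{0,1,2,3,4,5,6,7,8}}
  round 1: {{0,7},{1,2},{3,5},{4},{6},{8}}
  round 2: {{0},{1,2},{3},{4},{5},{6},{7},{8}}
Fixed point at round 3; 8 class(es).
[2]={1,2}  [1]={1,2}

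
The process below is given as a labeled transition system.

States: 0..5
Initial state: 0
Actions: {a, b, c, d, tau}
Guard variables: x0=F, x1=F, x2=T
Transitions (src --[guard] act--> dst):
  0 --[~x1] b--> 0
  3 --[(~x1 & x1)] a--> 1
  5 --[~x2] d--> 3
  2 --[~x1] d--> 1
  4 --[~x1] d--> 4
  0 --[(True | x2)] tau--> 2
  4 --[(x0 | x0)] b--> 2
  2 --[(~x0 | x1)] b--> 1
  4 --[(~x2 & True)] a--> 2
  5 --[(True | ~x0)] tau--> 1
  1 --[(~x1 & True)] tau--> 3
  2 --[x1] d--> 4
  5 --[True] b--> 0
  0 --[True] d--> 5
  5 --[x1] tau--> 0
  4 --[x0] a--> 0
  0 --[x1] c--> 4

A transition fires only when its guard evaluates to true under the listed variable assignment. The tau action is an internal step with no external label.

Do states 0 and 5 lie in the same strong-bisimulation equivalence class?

Answer: NOT BISIMILAR

Analysis:
Compute ~ classes (split until stable):
  P[0] = {{0,1,2,3,4,5}}
  P[1] = {{0},{1},{2},{3},{4},{5}}
Fixed point at round 2; 6 class(es).
[0]={0}  [5]={5}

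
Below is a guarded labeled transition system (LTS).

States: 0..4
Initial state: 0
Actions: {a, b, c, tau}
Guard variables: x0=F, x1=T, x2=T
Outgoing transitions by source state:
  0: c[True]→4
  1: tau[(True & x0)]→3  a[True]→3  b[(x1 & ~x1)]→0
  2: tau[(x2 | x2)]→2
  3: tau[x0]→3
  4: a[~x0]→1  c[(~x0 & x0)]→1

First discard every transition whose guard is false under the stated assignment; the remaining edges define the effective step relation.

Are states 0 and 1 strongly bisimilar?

Compute ~ classes (split until stable):
  round 0: {{0,1,2,3,4}}
  round 1: {{0},{1,4},{2},{3}}
  round 2: {{0},{1},{2},{3},{4}}
5 equivalence class(es) (converged in 3)
class of 0: {0}; class of 1: {1}

Answer: NOT BISIMILAR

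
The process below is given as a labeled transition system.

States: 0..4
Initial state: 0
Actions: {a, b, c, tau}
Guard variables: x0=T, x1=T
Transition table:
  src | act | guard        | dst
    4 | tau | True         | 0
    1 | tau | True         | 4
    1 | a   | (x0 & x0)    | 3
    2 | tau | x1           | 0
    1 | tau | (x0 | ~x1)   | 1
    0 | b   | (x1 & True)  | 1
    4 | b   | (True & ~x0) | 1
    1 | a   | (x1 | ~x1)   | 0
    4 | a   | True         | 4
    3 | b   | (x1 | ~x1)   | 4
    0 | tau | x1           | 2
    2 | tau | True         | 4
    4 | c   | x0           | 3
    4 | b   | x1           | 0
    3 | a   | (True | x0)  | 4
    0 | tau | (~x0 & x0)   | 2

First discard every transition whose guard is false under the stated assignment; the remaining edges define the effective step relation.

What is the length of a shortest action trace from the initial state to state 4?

BFS to 4:
  Layer 0: {0}
  Layer 1: {1,2}
  Layer 2: {3,4}
first hit 4 at d=2 via b·tau

Answer: 2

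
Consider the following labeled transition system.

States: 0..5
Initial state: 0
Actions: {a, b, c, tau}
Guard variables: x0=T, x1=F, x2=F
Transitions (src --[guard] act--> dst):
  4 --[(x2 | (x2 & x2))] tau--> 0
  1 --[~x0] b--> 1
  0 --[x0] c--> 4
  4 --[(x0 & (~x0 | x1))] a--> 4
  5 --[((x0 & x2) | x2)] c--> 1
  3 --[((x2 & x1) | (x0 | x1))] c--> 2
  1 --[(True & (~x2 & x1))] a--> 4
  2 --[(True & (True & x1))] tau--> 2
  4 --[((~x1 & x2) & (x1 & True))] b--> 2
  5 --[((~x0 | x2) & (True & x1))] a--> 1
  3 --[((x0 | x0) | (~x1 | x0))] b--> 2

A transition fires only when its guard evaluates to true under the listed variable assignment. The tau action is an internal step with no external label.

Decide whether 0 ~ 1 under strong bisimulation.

Bisimulation quotient by refinement:
  P[0] = {{0,1,2,3,4,5}}
  P[1] = {{0},{1,2,4,5},{3}}
Fixed point at round 2; 3 class(es).
[0]={0}  [1]={1,2,4,5}

Answer: NOT BISIMILAR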